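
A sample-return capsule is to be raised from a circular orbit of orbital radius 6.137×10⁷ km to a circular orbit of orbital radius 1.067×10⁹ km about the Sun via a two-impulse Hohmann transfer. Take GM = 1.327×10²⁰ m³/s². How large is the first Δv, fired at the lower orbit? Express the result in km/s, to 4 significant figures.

r₁ = 6.137×10⁷ km = 6.137×10¹⁰ m.
r₂ = 1.067×10⁹ km = 1.067×10¹² m.
Transfer ellipse a_t = (r₁ + r₂)/2 = 5.642×10¹¹ m.
At r₁: circular v_c1 = √(μ/r₁) = 46500 m/s; transfer-perihelion v_p = √[μ(2/r₁ − 1/a_t)] = 63950 m/s.
Δv₁ = v_p − v_c1 = 17450 m/s.
= 17.45 km/s.

Δv ≈ 17.45 km/s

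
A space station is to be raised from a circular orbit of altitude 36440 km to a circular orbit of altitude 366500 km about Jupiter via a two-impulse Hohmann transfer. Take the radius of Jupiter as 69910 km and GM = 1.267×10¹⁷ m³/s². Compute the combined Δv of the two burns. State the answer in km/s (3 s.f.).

Δv_total ≈ 15.6 km/s

r₁ = 69910 + 36440 = 106350 km = 1.0635×10⁸ m.
r₂ = 69910 + 366500 = 436410 km = 4.3641×10⁸ m.
Transfer ellipse a_t = (r₁ + r₂)/2 = 2.714×10⁸ m.
At r₁: circular v_c1 = √(μ/r₁) = 34520 m/s; transfer-perijove v_p = √[μ(2/r₁ − 1/a_t)] = 43770 m/s.
Δv₁ = v_p − v_c1 = 9254 m/s.
At r₂: circular v_c2 = √(μ/r₂) = 17040 m/s; transfer-apojove v_a = √[μ(2/r₂ − 1/a_t)] = 10670 m/s.
Δv₂ = v_c2 − v_a = 6372 m/s.
Total Δv = Δv₁ + Δv₂ = 15630 m/s = 15.63 km/s.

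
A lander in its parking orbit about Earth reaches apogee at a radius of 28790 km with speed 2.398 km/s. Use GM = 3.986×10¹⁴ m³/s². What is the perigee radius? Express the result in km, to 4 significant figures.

r_a = 2.879×10⁷ m.
Specific energy ε = v²/2 − μ/r = -1.097×10⁷ J/kg, so a = −μ/(2ε) = 1.817×10⁷ m.
The apsides satisfy r_p + r_a = 2a, so the perigee radius is 2a − r_a = 7.546×10⁶ m = 7545.8 km.

perigee radius ≈ 7546 km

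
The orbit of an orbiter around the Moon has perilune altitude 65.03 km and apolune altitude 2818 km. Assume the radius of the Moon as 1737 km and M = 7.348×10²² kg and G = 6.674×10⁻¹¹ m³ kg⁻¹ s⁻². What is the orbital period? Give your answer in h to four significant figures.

T ≈ 4.466 h

μ = GM = 6.674×10⁻¹¹ × 7.348×10²² = 4.904×10¹² m³/s².
r_p = 1737 + 65.03 = 1802.0 km = 1.8020×10⁶ m.
r_a = 1737 + 2818 = 4555.0 km = 4.5550×10⁶ m.
Semi-major axis a = (r_p + r_a)/2 = (1802.0 + 4555.0)/2 = 3178.5 km = 3.179×10⁶ m.
By Kepler's third law T = 2π√(a³/μ) = 2π × 2.559×10³ = 1.608×10⁴ s.
= 4.466 h.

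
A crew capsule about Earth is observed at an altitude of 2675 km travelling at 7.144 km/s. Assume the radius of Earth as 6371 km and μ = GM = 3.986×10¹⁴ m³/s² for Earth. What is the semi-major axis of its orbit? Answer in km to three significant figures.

r = 6371 + 2675 = 9046.0 km = 9.046×10⁶ m.
Specific orbital energy ε = v²/2 − μ/r = (7144)²/2 − 3.986×10¹⁴/9.046×10⁶ = -1.855×10⁷ J/kg.
Since ε = −μ/(2a), a = −μ/(2ε) = 1.075×10⁷ m = 10747 km.

a ≈ 10700 km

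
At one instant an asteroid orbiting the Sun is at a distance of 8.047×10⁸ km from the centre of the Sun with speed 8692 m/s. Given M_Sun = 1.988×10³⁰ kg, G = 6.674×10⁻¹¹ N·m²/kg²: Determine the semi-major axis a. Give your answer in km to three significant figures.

a ≈ 5.22×10⁸ km

μ = GM = 6.674×10⁻¹¹ × 1.988×10³⁰ = 1.327×10²⁰ m³/s².
r = 8.047×10¹¹ m.
Vis-viva rearranged: 1/a = 2/r − v²/μ = 2.485×10⁻¹² − 5.694×10⁻¹³ = 1.916×10⁻¹² m⁻¹.
a = 5.219×10¹¹ m = 5.2193×10⁸ km.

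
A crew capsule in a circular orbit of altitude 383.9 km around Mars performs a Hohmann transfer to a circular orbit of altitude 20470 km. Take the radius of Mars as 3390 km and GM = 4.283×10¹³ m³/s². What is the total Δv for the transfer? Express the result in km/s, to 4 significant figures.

r₁ = 3390 + 383.9 = 3773.9 km = 3.7739×10⁶ m.
r₂ = 3390 + 20470 = 23860 km = 2.3860×10⁷ m.
Transfer ellipse a_t = (r₁ + r₂)/2 = 1.382×10⁷ m.
At r₁: circular v_c1 = √(μ/r₁) = 3369 m/s; transfer-periapsis v_p = √[μ(2/r₁ − 1/a_t)] = 4427 m/s.
Δv₁ = v_p − v_c1 = 1058 m/s.
At r₂: circular v_c2 = √(μ/r₂) = 1340 m/s; transfer-apoapsis v_a = √[μ(2/r₂ − 1/a_t)] = 700.2 m/s.
Δv₂ = v_c2 − v_a = 639.6 m/s.
Total Δv = Δv₁ + Δv₂ = 1698 m/s = 1.698 km/s.

Δv_total ≈ 1.698 km/s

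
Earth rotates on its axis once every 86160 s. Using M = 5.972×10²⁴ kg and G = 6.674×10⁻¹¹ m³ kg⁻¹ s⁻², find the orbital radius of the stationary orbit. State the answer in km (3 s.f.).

r_sync ≈ 42200 km

μ = GM = 6.674×10⁻¹¹ × 5.972×10²⁴ = 3.986×10¹⁴ m³/s².
A synchronous orbit has period T, so by Kepler's third law a = (μT²/4π²)^(1/3).
μT²/4π² = 3.986×10¹⁴ × (8.616×10⁴)² / 39.48 = 7.495×10²² m³.
a = 4.216×10⁷ m = 42162 km.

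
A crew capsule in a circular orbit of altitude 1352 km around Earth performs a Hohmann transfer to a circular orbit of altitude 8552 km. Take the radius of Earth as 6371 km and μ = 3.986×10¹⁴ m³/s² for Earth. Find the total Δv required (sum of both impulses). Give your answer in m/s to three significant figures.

Δv_total ≈ 1960 m/s

r₁ = 6371 + 1352 = 7723.0 km = 7.7230×10⁶ m.
r₂ = 6371 + 8552 = 14923 km = 1.4923×10⁷ m.
Transfer ellipse a_t = (r₁ + r₂)/2 = 1.132×10⁷ m.
At r₁: circular v_c1 = √(μ/r₁) = 7184 m/s; transfer-perigee v_p = √[μ(2/r₁ − 1/a_t)] = 8248 m/s.
Δv₁ = v_p − v_c1 = 1063 m/s.
At r₂: circular v_c2 = √(μ/r₂) = 5168 m/s; transfer-apogee v_a = √[μ(2/r₂ − 1/a_t)] = 4268 m/s.
Δv₂ = v_c2 − v_a = 899.9 m/s.
Total Δv = Δv₁ + Δv₂ = 1963 m/s.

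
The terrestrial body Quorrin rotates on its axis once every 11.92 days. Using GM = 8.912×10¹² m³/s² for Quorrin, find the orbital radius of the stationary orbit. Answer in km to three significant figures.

r_sync ≈ 62100 km

T = 11.92 days = 1.030×10⁶ s.
A synchronous orbit has period T, so by Kepler's third law a = (μT²/4π²)^(1/3).
μT²/4π² = 8.912×10¹² × (1.030×10⁶)² / 39.48 = 2.394×10²³ m³.
a = 6.210×10⁷ m = 62096 km.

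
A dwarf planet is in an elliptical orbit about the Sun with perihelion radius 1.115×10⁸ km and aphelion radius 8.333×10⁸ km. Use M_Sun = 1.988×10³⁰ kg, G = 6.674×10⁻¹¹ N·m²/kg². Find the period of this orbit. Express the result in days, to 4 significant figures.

T ≈ 2050 days

μ = GM = 6.674×10⁻¹¹ × 1.988×10³⁰ = 1.327×10²⁰ m³/s².
Semi-major axis a = (r_p + r_a)/2 = (1.1150×10⁸ + 8.3330×10⁸)/2 = 4.7240×10⁸ km = 4.724×10¹¹ m.
By Kepler's third law T = 2π√(a³/μ) = 2π × 2.819×10⁷ = 1.771×10⁸ s.
= 2050 days.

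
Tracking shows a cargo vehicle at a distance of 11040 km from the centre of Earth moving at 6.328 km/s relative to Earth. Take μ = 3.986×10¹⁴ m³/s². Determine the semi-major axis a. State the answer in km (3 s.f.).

r = 1.104×10⁷ m.
Vis-viva rearranged: 1/a = 2/r − v²/μ = 1.812×10⁻⁷ − 1.005×10⁻⁷ = 8.070×10⁻⁸ m⁻¹.
a = 1.239×10⁷ m = 12392 km.

a ≈ 12400 km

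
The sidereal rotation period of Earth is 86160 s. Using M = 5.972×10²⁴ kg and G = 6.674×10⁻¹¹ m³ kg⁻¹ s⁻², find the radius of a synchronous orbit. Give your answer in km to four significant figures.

r_sync ≈ 42160 km

μ = GM = 6.674×10⁻¹¹ × 5.972×10²⁴ = 3.986×10¹⁴ m³/s².
A synchronous orbit has period T, so by Kepler's third law a = (μT²/4π²)^(1/3).
μT²/4π² = 3.986×10¹⁴ × (8.616×10⁴)² / 39.48 = 7.495×10²² m³.
a = 4.216×10⁷ m = 42162 km.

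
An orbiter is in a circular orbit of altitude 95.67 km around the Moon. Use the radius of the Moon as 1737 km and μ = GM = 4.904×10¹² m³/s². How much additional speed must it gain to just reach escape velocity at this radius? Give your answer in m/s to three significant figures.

r = 1737 + 95.67 = 1832.7 km = 1.8327×10⁶ m.
Circular speed v_c = √(μ/r) = 1636 m/s.
Escape speed v_esc = √(2μ/r) = √2 × v_c = 2313 m/s.
Δv = v_esc − v_c = 677.6 m/s.

Δv ≈ 678 m/s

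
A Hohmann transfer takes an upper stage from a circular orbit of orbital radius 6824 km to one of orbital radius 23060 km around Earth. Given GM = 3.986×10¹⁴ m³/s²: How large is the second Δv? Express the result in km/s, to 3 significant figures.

Δv ≈ 1.35 km/s

r₁ = 6824 km = 6.824×10⁶ m.
r₂ = 23060 km = 2.306×10⁷ m.
Transfer ellipse a_t = (r₁ + r₂)/2 = 1.494×10⁷ m.
At r₁: circular v_c1 = √(μ/r₁) = 7643 m/s; transfer-perigee v_p = √[μ(2/r₁ − 1/a_t)] = 9495 m/s.
At r₂: circular v_c2 = √(μ/r₂) = 4158 m/s; transfer-apogee v_a = √[μ(2/r₂ − 1/a_t)] = 2810 m/s.
Δv₂ = v_c2 − v_a = 1348 m/s.
= 1.348 km/s.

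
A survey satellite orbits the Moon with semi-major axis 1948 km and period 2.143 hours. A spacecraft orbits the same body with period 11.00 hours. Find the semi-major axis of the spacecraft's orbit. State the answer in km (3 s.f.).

Kepler's third law: a³ ∝ T², so a₂ = a₁ (T₂/T₁)^(2/3).
T₂/T₁ = 5.133, (T₂/T₁)^(2/3) = 2.976.
a₂ = 1948 × 2.976 = 5797 km.

a₂ ≈ 5800 km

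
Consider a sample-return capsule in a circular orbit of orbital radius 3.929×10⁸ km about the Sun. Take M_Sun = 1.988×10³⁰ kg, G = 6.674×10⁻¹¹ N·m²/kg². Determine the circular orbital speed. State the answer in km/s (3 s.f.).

v ≈ 18.4 km/s

μ = GM = 6.674×10⁻¹¹ × 1.988×10³⁰ = 1.327×10²⁰ m³/s².
r = 3.929×10⁸ km = 3.929×10¹¹ m.
For a circular orbit v = √(μ/r) = √(1.327×10²⁰ / 3.929×10¹¹) = √(3.377×10⁸) = 18380 m/s.
That is 18.38 km/s.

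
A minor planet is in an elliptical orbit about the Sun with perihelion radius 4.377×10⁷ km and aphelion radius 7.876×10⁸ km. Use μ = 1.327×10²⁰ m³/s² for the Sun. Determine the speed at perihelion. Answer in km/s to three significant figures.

Semi-major axis a = (r_p + r_a)/2 = 4.1568×10⁸ km = 4.157×10¹¹ m.
Vis-viva: v² = μ(2/r − 1/a) = 1.327×10²⁰ × (4.569×10⁻¹¹ − 2.406×10⁻¹²) = 5.744×10⁹ m²/s².
v = 75790 m/s = 75.79 km/s.

v ≈ 75.8 km/s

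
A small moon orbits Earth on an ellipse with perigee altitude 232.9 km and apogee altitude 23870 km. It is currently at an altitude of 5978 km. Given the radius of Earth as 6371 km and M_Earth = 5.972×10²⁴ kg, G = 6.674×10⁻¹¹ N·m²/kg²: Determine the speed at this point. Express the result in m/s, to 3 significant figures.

μ = GM = 6.674×10⁻¹¹ × 5.972×10²⁴ = 3.986×10¹⁴ m³/s².
r_p = 6371 + 232.9 = 6603.9 km = 6.6039×10⁶ m.
r_a = 6371 + 23870 = 30241 km = 3.0241×10⁷ m.
r = 6371 + 5978 = 12349 km = 1.235×10⁷ m.
Semi-major axis a = (r_p + r_a)/2 = 18422 km = 1.842×10⁷ m.
Vis-viva: v² = μ(2/r − 1/a) = 3.986×10¹⁴ × (1.620×10⁻⁷ − 5.428×10⁻⁸) = 4.292×10⁷ m²/s².
v = 6551 m/s.

v ≈ 6550 m/s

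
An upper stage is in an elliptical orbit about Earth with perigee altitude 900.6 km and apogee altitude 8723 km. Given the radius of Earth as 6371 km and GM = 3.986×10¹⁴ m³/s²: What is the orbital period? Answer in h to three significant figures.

r_p = 6371 + 900.6 = 7271.6 km = 7.2716×10⁶ m.
r_a = 6371 + 8723 = 15094 km = 1.5094×10⁷ m.
Semi-major axis a = (r_p + r_a)/2 = (7271.6 + 15094)/2 = 11183 km = 1.118×10⁷ m.
By Kepler's third law T = 2π√(a³/μ) = 2π × 1.873×10³ = 1.177×10⁴ s.
= 3.269 h.

T ≈ 3.27 h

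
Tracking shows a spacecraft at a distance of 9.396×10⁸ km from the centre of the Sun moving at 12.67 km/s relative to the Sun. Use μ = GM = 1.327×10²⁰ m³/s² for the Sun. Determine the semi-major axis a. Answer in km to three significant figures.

a ≈ 1.09×10⁹ km

r = 9.396×10¹¹ m.
Vis-viva rearranged: 1/a = 2/r − v²/μ = 2.129×10⁻¹² − 1.210×10⁻¹² = 9.189×10⁻¹³ m⁻¹.
a = 1.088×10¹² m = 1.0883×10⁹ km.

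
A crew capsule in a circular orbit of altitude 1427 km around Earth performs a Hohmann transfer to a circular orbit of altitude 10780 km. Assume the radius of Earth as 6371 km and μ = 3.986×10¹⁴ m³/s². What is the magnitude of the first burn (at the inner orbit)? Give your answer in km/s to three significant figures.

Δv ≈ 1.23 km/s

r₁ = 6371 + 1427 = 7798.0 km = 7.7980×10⁶ m.
r₂ = 6371 + 10780 = 17151 km = 1.7151×10⁷ m.
Transfer ellipse a_t = (r₁ + r₂)/2 = 1.247×10⁷ m.
At r₁: circular v_c1 = √(μ/r₁) = 7150 m/s; transfer-perigee v_p = √[μ(2/r₁ − 1/a_t)] = 8383 m/s.
Δv₁ = v_p − v_c1 = 1234 m/s.
= 1.234 km/s.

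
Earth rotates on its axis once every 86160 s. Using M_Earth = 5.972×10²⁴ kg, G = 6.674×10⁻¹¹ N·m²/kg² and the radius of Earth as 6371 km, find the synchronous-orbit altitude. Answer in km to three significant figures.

μ = GM = 6.674×10⁻¹¹ × 5.972×10²⁴ = 3.986×10¹⁴ m³/s².
A synchronous orbit has period T, so by Kepler's third law a = (μT²/4π²)^(1/3).
μT²/4π² = 3.986×10¹⁴ × (8.616×10⁴)² / 39.48 = 7.495×10²² m³.
a = 4.216×10⁷ m = 42162 km.
Altitude h = a − R = 42162 − 6371 = 35791 km.

h_sync ≈ 35800 km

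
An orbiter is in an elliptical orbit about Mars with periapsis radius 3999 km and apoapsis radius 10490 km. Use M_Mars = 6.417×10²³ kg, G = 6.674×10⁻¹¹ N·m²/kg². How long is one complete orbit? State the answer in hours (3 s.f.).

T ≈ 5.20 hours

μ = GM = 6.674×10⁻¹¹ × 6.417×10²³ = 4.283×10¹³ m³/s².
Semi-major axis a = (r_p + r_a)/2 = (3999.0 + 10490)/2 = 7244.5 km = 7.244×10⁶ m.
By Kepler's third law T = 2π√(a³/μ) = 2π × 2.980×10³ = 1.872×10⁴ s.
= 5.200 hours.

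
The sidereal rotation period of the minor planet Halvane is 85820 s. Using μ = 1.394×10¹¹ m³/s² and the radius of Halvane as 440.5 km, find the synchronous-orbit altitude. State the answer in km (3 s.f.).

h_sync ≈ 2520 km

A synchronous orbit has period T, so by Kepler's third law a = (μT²/4π²)^(1/3).
μT²/4π² = 1.394×10¹¹ × (8.582×10⁴)² / 39.48 = 2.601×10¹⁹ m³.
a = 2.963×10⁶ m = 2962.7 km.
Altitude h = a − R = 2962.7 − 440.5 = 2522.2 km.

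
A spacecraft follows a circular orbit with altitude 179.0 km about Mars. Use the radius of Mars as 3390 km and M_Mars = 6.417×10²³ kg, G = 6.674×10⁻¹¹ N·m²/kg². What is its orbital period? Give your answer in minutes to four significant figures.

T ≈ 107.9 minutes

μ = GM = 6.674×10⁻¹¹ × 6.417×10²³ = 4.283×10¹³ m³/s².
r = 3390 + 179.0 = 3569.0 km = 3.5690×10⁶ m.
Kepler's third law: T = 2π√(r³/μ) = 2π√((3.569×10⁶)³ / 4.283×10¹³).
r³/μ = 1.062×10⁶ s², so T = 2π × 1.030×10³ = 6.474×10³ s.
Converting: 6.474×10³ s ÷ 60.00 = 107.9 minutes.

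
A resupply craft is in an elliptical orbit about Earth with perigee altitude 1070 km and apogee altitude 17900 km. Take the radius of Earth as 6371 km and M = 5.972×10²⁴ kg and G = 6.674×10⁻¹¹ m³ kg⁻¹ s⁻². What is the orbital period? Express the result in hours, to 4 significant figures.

T ≈ 5.520 hours

μ = GM = 6.674×10⁻¹¹ × 5.972×10²⁴ = 3.986×10¹⁴ m³/s².
r_p = 6371 + 1070 = 7441.0 km = 7.4410×10⁶ m.
r_a = 6371 + 17900 = 24271 km = 2.4271×10⁷ m.
Semi-major axis a = (r_p + r_a)/2 = (7441.0 + 24271)/2 = 15856 km = 1.586×10⁷ m.
By Kepler's third law T = 2π√(a³/μ) = 2π × 3.163×10³ = 1.987×10⁴ s.
= 5.520 hours.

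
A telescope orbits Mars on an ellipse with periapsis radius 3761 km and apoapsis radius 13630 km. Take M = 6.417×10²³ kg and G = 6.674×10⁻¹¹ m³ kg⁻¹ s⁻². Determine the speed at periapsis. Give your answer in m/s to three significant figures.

v ≈ 4220 m/s

μ = GM = 6.674×10⁻¹¹ × 6.417×10²³ = 4.283×10¹³ m³/s².
Semi-major axis a = (r_p + r_a)/2 = 8695.5 km = 8.696×10⁶ m.
Vis-viva: v² = μ(2/r − 1/a) = 4.283×10¹³ × (5.318×10⁻⁷ − 1.150×10⁻⁷) = 1.785×10⁷ m²/s².
v = 4225 m/s.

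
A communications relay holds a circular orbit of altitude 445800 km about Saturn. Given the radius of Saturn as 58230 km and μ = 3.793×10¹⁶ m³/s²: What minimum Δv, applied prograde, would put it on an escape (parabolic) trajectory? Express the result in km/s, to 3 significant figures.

r = 58230 + 445800 = 504030 km = 5.0403×10⁸ m.
Circular speed v_c = √(μ/r) = 8675 m/s.
Escape speed v_esc = √(2μ/r) = √2 × v_c = 12270 m/s.
Δv = v_esc − v_c = 3593 m/s = 3.593 km/s.

Δv ≈ 3.59 km/s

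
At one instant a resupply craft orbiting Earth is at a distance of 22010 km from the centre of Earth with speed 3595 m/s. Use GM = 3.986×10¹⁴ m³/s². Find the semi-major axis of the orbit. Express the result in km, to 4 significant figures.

a ≈ 17110 km

r = 2.201×10⁷ m.
Specific orbital energy ε = v²/2 − μ/r = (3595)²/2 − 3.986×10¹⁴/2.201×10⁷ = -1.165×10⁷ J/kg.
Since ε = −μ/(2a), a = −μ/(2ε) = 1.711×10⁷ m = 17110 km.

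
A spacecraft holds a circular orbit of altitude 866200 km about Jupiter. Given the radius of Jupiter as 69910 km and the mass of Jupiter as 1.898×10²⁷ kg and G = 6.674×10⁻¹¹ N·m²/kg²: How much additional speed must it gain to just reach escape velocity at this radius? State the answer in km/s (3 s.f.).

Δv ≈ 4.82 km/s

μ = GM = 6.674×10⁻¹¹ × 1.898×10²⁷ = 1.267×10¹⁷ m³/s².
r = 69910 + 866200 = 936110 km = 9.3611×10⁸ m.
Circular speed v_c = √(μ/r) = 11630 m/s.
Escape speed v_esc = √(2μ/r) = √2 × v_c = 16450 m/s.
Δv = v_esc − v_c = 4818 m/s = 4.818 km/s.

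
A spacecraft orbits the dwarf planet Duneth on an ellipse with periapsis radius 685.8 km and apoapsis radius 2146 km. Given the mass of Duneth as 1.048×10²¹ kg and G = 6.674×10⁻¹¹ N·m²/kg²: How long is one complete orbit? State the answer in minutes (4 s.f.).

μ = GM = 6.674×10⁻¹¹ × 1.048×10²¹ = 6.994×10¹⁰ m³/s².
Semi-major axis a = (r_p + r_a)/2 = (685.80 + 2146.0)/2 = 1415.9 km = 1.416×10⁶ m.
By Kepler's third law T = 2π√(a³/μ) = 2π × 6.371×10³ = 4.003×10⁴ s.
= 667.1 minutes.

T ≈ 667.1 minutes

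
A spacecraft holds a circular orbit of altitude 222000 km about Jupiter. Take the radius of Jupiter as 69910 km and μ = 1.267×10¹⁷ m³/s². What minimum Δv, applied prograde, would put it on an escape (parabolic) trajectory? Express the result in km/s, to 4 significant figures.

r = 69910 + 222000 = 291910 km = 2.9191×10⁸ m.
Circular speed v_c = √(μ/r) = 20830 m/s.
Escape speed v_esc = √(2μ/r) = √2 × v_c = 29460 m/s.
Δv = v_esc − v_c = 8630 m/s = 8.630 km/s.

Δv ≈ 8.630 km/s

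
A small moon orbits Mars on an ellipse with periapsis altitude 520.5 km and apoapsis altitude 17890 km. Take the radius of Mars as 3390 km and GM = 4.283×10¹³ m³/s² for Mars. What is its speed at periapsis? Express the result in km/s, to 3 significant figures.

r_p = 3390 + 520.5 = 3910.5 km = 3.9105×10⁶ m.
r_a = 3390 + 17890 = 21280 km = 2.1280×10⁷ m.
Semi-major axis a = (r_p + r_a)/2 = 12595 km = 1.260×10⁷ m.
Vis-viva: v² = μ(2/r − 1/a) = 4.283×10¹³ × (5.114×10⁻⁷ − 7.940×10⁻⁸) = 1.850×10⁷ m²/s².
v = 4302 m/s = 4.302 km/s.

v ≈ 4.30 km/s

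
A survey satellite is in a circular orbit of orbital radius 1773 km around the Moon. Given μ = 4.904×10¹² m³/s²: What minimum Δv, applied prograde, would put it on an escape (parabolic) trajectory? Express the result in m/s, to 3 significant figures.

Δv ≈ 689 m/s

r = 1773 km = 1.773×10⁶ m.
Circular speed v_c = √(μ/r) = 1663 m/s.
Escape speed v_esc = √(2μ/r) = √2 × v_c = 2352 m/s.
Δv = v_esc − v_c = 688.9 m/s.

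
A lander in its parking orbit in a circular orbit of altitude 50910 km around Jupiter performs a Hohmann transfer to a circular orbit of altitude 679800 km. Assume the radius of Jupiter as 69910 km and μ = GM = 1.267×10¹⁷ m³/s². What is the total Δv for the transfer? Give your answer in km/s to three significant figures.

Δv_total ≈ 16.3 km/s

r₁ = 69910 + 50910 = 120820 km = 1.2082×10⁸ m.
r₂ = 69910 + 679800 = 749710 km = 7.4971×10⁸ m.
Transfer ellipse a_t = (r₁ + r₂)/2 = 4.353×10⁸ m.
At r₁: circular v_c1 = √(μ/r₁) = 32380 m/s; transfer-perijove v_p = √[μ(2/r₁ − 1/a_t)] = 42500 m/s.
Δv₁ = v_p − v_c1 = 10120 m/s.
At r₂: circular v_c2 = √(μ/r₂) = 13000 m/s; transfer-apojove v_a = √[μ(2/r₂ − 1/a_t)] = 6849 m/s.
Δv₂ = v_c2 − v_a = 6151 m/s.
Total Δv = Δv₁ + Δv₂ = 16270 m/s = 16.27 km/s.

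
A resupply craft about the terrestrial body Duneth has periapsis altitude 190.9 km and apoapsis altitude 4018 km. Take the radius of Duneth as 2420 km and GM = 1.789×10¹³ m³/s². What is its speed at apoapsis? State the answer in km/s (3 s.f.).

r_p = 2420 + 190.9 = 2610.9 km = 2.6109×10⁶ m.
r_a = 2420 + 4018 = 6438.0 km = 6.4380×10⁶ m.
Semi-major axis a = (r_p + r_a)/2 = 4524.4 km = 4.524×10⁶ m.
Vis-viva: v² = μ(2/r − 1/a) = 1.789×10¹³ × (3.107×10⁻⁷ − 2.210×10⁻⁷) = 1.604×10⁶ m²/s².
v = 1266 m/s = 1.266 km/s.

v ≈ 1.27 km/s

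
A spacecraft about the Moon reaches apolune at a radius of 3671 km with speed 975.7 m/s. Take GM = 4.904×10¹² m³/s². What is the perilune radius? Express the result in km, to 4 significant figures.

perilune radius ≈ 2032 km

r_a = 3.671×10⁶ m.
Specific energy ε = v²/2 − μ/r = -8.599×10⁵ J/kg, so a = −μ/(2ε) = 2.852×10⁶ m.
The apsides satisfy r_p + r_a = 2a, so the perilune radius is 2a − r_a = 2.032×10⁶ m = 2032.1 km.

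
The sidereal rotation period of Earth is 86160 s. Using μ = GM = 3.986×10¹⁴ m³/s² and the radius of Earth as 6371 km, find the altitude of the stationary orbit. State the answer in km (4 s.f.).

h_sync ≈ 35790 km

A synchronous orbit has period T, so by Kepler's third law a = (μT²/4π²)^(1/3).
μT²/4π² = 3.986×10¹⁴ × (8.616×10⁴)² / 39.48 = 7.495×10²² m³.
a = 4.216×10⁷ m = 42163 km.
Altitude h = a − R = 42163 − 6371 = 35792 km.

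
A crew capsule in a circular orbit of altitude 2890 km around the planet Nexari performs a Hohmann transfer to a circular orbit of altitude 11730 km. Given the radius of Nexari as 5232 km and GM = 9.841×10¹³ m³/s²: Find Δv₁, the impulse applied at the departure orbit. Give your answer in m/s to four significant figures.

r₁ = 5232 + 2890 = 8122.0 km = 8.1220×10⁶ m.
r₂ = 5232 + 11730 = 16962 km = 1.6962×10⁷ m.
Transfer ellipse a_t = (r₁ + r₂)/2 = 1.254×10⁷ m.
At r₁: circular v_c1 = √(μ/r₁) = 3481 m/s; transfer-periapsis v_p = √[μ(2/r₁ − 1/a_t)] = 4048 m/s.
Δv₁ = v_p − v_c1 = 567.2 m/s.

Δv ≈ 567.2 m/s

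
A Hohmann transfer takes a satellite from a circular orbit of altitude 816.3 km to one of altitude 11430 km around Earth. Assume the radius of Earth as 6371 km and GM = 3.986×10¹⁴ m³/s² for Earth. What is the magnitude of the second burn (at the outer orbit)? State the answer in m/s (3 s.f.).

r₁ = 6371 + 816.3 = 7187.3 km = 7.1873×10⁶ m.
r₂ = 6371 + 11430 = 17801 km = 1.7801×10⁷ m.
Transfer ellipse a_t = (r₁ + r₂)/2 = 1.249×10⁷ m.
At r₁: circular v_c1 = √(μ/r₁) = 7447 m/s; transfer-perigee v_p = √[μ(2/r₁ − 1/a_t)] = 8889 m/s.
At r₂: circular v_c2 = √(μ/r₂) = 4732 m/s; transfer-apogee v_a = √[μ(2/r₂ − 1/a_t)] = 3589 m/s.
Δv₂ = v_c2 − v_a = 1143 m/s.

Δv ≈ 1140 m/s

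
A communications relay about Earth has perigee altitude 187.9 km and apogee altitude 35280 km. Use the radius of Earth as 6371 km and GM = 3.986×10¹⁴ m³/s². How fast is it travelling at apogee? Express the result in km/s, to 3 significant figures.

v ≈ 1.61 km/s

r_p = 6371 + 187.9 = 6558.9 km = 6.5589×10⁶ m.
r_a = 6371 + 35280 = 41651 km = 4.1651×10⁷ m.
Semi-major axis a = (r_p + r_a)/2 = 24105 km = 2.410×10⁷ m.
Vis-viva: v² = μ(2/r − 1/a) = 3.986×10¹⁴ × (4.802×10⁻⁸ − 4.149×10⁻⁸) = 2.604×10⁶ m²/s².
v = 1614 m/s = 1.614 km/s.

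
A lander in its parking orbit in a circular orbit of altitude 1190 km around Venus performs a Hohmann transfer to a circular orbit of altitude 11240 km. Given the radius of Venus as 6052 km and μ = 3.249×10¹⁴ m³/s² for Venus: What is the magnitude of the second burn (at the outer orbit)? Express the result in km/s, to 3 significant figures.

r₁ = 6052 + 1190 = 7242.0 km = 7.2420×10⁶ m.
r₂ = 6052 + 11240 = 17292 km = 1.7292×10⁷ m.
Transfer ellipse a_t = (r₁ + r₂)/2 = 1.227×10⁷ m.
At r₁: circular v_c1 = √(μ/r₁) = 6698 m/s; transfer-periapsis v_p = √[μ(2/r₁ − 1/a_t)] = 7952 m/s.
At r₂: circular v_c2 = √(μ/r₂) = 4335 m/s; transfer-apoapsis v_a = √[μ(2/r₂ − 1/a_t)] = 3331 m/s.
Δv₂ = v_c2 − v_a = 1004 m/s.
= 1.004 km/s.

Δv ≈ 1.00 km/s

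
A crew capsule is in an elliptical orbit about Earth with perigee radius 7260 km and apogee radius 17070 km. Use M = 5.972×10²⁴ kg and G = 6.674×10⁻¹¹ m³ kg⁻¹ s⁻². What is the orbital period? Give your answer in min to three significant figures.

T ≈ 223 min

μ = GM = 6.674×10⁻¹¹ × 5.972×10²⁴ = 3.986×10¹⁴ m³/s².
Semi-major axis a = (r_p + r_a)/2 = (7260.0 + 17070)/2 = 12165 km = 1.216×10⁷ m.
By Kepler's third law T = 2π√(a³/μ) = 2π × 2.125×10³ = 1.335×10⁴ s.
= 222.6 min.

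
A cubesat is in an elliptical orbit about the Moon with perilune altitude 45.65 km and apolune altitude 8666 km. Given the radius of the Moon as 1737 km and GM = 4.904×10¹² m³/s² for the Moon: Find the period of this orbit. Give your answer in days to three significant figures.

T ≈ 0.494 days

r_p = 1737 + 45.65 = 1782.7 km = 1.7826×10⁶ m.
r_a = 1737 + 8666 = 10403 km = 1.0403×10⁷ m.
Semi-major axis a = (r_p + r_a)/2 = (1782.7 + 10403)/2 = 6092.8 km = 6.093×10⁶ m.
By Kepler's third law T = 2π√(a³/μ) = 2π × 6.791×10³ = 4.267×10⁴ s.
= 0.4939 days.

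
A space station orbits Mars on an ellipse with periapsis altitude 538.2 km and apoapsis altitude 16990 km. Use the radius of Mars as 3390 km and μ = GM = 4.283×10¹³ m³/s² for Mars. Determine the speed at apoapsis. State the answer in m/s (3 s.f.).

r_p = 3390 + 538.2 = 3928.2 km = 3.9282×10⁶ m.
r_a = 3390 + 16990 = 20380 km = 2.0380×10⁷ m.
Semi-major axis a = (r_p + r_a)/2 = 12154 km = 1.215×10⁷ m.
Vis-viva: v² = μ(2/r − 1/a) = 4.283×10¹³ × (9.814×10⁻⁸ − 8.228×10⁻⁸) = 6.792×10⁵ m²/s².
v = 824.2 m/s.

v ≈ 824 m/s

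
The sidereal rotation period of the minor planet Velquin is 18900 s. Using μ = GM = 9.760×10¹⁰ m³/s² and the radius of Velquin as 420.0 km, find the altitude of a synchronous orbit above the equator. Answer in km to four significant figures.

h_sync ≈ 539.4 km

A synchronous orbit has period T, so by Kepler's third law a = (μT²/4π²)^(1/3).
μT²/4π² = 9.760×10¹⁰ × (1.890×10⁴)² / 39.48 = 8.831×10¹⁷ m³.
a = 9.594×10⁵ m = 959.41 km.
Altitude h = a − R = 959.41 − 420.0 = 539.41 km.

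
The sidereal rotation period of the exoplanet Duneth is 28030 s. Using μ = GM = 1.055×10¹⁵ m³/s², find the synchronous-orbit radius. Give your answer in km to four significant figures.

A synchronous orbit has period T, so by Kepler's third law a = (μT²/4π²)^(1/3).
μT²/4π² = 1.055×10¹⁵ × (2.803×10⁴)² / 39.48 = 2.100×10²² m³.
a = 2.759×10⁷ m = 27588 km.

r_sync ≈ 27590 km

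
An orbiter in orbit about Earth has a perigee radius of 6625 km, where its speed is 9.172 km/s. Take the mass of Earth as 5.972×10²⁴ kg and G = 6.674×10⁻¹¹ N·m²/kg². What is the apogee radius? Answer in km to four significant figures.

apogee radius ≈ 15400 km

μ = GM = 6.674×10⁻¹¹ × 5.972×10²⁴ = 3.986×10¹⁴ m³/s².
r_p = 6.625×10⁶ m.
Specific energy ε = v²/2 − μ/r = -1.810×10⁷ J/kg, so a = −μ/(2ε) = 1.101×10⁷ m.
The apsides satisfy r_p + r_a = 2a, so the apogee radius is 2a − r_p = 1.540×10⁷ m = 15397 km.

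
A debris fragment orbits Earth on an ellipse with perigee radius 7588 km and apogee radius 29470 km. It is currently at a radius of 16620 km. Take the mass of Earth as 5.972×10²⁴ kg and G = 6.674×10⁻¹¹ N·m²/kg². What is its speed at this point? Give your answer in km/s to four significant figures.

v ≈ 5.143 km/s

μ = GM = 6.674×10⁻¹¹ × 5.972×10²⁴ = 3.986×10¹⁴ m³/s².
Semi-major axis a = (r_p + r_a)/2 = 18529 km = 1.853×10⁷ m.
Vis-viva: v² = μ(2/r − 1/a) = 3.986×10¹⁴ × (1.203×10⁻⁷ − 5.397×10⁻⁸) = 2.645×10⁷ m²/s².
v = 5143 m/s = 5.143 km/s.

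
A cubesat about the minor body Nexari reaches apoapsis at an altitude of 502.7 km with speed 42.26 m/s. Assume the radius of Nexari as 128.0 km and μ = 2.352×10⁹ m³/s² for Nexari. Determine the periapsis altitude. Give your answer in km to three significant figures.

periapsis altitude ≈ 70.6 km

r_a = 128.0 + 502.7 = 630.70 km = 6.307×10⁵ m.
Specific energy ε = v²/2 − μ/r = -2.836×10³ J/kg, so a = −μ/(2ε) = 4.146×10⁵ m.
The apsides satisfy r_p + r_a = 2a, so the periapsis radius is 2a − r_a = 1.986×10⁵ m = 198.57 km.
Periapsis altitude = 198.57 − 128.0 = 70.568 km.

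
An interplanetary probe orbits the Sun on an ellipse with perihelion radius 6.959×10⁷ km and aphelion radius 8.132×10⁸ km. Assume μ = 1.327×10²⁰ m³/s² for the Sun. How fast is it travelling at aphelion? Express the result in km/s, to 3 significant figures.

v ≈ 5.07 km/s

Semi-major axis a = (r_p + r_a)/2 = 4.4140×10⁸ km = 4.414×10¹¹ m.
Vis-viva: v² = μ(2/r − 1/a) = 1.327×10²⁰ × (2.459×10⁻¹² − 2.266×10⁻¹²) = 2.573×10⁷ m²/s².
v = 5072 m/s = 5.072 km/s.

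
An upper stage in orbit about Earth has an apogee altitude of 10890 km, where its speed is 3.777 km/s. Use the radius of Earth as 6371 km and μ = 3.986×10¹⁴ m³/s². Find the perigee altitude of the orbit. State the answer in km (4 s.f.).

perigee altitude ≈ 1343 km

r_a = 6371 + 10890 = 17261 km = 1.726×10⁷ m.
Specific energy ε = v²/2 − μ/r = -1.596×10⁷ J/kg, so a = −μ/(2ε) = 1.249×10⁷ m.
The apsides satisfy r_p + r_a = 2a, so the perigee radius is 2a − r_a = 7.714×10⁶ m = 7714.5 km.
Perigee altitude = 7714.5 − 6371 = 1343.5 km.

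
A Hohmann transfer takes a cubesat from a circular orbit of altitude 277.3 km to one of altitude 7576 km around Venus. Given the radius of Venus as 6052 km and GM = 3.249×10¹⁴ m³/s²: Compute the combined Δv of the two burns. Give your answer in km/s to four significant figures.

r₁ = 6052 + 277.3 = 6329.3 km = 6.3293×10⁶ m.
r₂ = 6052 + 7576 = 13628 km = 1.3628×10⁷ m.
Transfer ellipse a_t = (r₁ + r₂)/2 = 9.979×10⁶ m.
At r₁: circular v_c1 = √(μ/r₁) = 7165 m/s; transfer-periapsis v_p = √[μ(2/r₁ − 1/a_t)] = 8373 m/s.
Δv₁ = v_p − v_c1 = 1208 m/s.
At r₂: circular v_c2 = √(μ/r₂) = 4883 m/s; transfer-apoapsis v_a = √[μ(2/r₂ − 1/a_t)] = 3889 m/s.
Δv₂ = v_c2 − v_a = 994.0 m/s.
Total Δv = Δv₁ + Δv₂ = 2202 m/s = 2.202 km/s.

Δv_total ≈ 2.202 km/s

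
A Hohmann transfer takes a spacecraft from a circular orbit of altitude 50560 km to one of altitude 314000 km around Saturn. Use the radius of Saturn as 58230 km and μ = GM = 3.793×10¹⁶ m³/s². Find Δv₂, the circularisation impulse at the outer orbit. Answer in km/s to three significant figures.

Δv ≈ 3.31 km/s

r₁ = 58230 + 50560 = 108790 km = 1.0879×10⁸ m.
r₂ = 58230 + 314000 = 372230 km = 3.7223×10⁸ m.
Transfer ellipse a_t = (r₁ + r₂)/2 = 2.405×10⁸ m.
At r₁: circular v_c1 = √(μ/r₁) = 18670 m/s; transfer-perikrone v_p = √[μ(2/r₁ − 1/a_t)] = 23230 m/s.
At r₂: circular v_c2 = √(μ/r₂) = 10090 m/s; transfer-apokrone v_a = √[μ(2/r₂ − 1/a_t)] = 6789 m/s.
Δv₂ = v_c2 − v_a = 3305 m/s.
= 3.305 km/s.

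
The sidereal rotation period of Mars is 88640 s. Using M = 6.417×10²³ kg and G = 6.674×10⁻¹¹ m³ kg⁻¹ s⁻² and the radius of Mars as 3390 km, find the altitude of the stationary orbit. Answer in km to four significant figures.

h_sync ≈ 17040 km

μ = GM = 6.674×10⁻¹¹ × 6.417×10²³ = 4.283×10¹³ m³/s².
A synchronous orbit has period T, so by Kepler's third law a = (μT²/4π²)^(1/3).
μT²/4π² = 4.283×10¹³ × (8.864×10⁴)² / 39.48 = 8.524×10²¹ m³.
a = 2.043×10⁷ m = 20427 km.
Altitude h = a − R = 20427 − 3390 = 17037 km.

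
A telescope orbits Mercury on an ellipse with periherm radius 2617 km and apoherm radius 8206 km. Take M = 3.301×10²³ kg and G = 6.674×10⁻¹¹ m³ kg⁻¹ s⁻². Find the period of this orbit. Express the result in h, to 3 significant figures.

T ≈ 4.68 h

μ = GM = 6.674×10⁻¹¹ × 3.301×10²³ = 2.203×10¹³ m³/s².
Semi-major axis a = (r_p + r_a)/2 = (2617.0 + 8206.0)/2 = 5411.5 km = 5.412×10⁶ m.
By Kepler's third law T = 2π√(a³/μ) = 2π × 2.682×10³ = 1.685×10⁴ s.
= 4.681 h.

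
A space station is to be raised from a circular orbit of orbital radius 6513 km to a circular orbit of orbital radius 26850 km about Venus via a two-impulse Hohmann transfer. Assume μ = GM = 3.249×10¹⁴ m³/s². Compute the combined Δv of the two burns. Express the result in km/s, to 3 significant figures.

r₁ = 6513 km = 6.513×10⁶ m.
r₂ = 26850 km = 2.685×10⁷ m.
Transfer ellipse a_t = (r₁ + r₂)/2 = 1.668×10⁷ m.
At r₁: circular v_c1 = √(μ/r₁) = 7063 m/s; transfer-periapsis v_p = √[μ(2/r₁ − 1/a_t)] = 8961 m/s.
Δv₁ = v_p − v_c1 = 1898 m/s.
At r₂: circular v_c2 = √(μ/r₂) = 3479 m/s; transfer-apoapsis v_a = √[μ(2/r₂ − 1/a_t)] = 2174 m/s.
Δv₂ = v_c2 − v_a = 1305 m/s.
Total Δv = Δv₁ + Δv₂ = 3203 m/s = 3.203 km/s.

Δv_total ≈ 3.20 km/s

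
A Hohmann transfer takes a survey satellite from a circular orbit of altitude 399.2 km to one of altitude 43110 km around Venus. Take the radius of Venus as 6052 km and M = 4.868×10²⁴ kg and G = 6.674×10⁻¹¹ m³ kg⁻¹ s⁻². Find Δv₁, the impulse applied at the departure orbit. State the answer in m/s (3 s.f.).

μ = GM = 6.674×10⁻¹¹ × 4.868×10²⁴ = 3.249×10¹⁴ m³/s².
r₁ = 6052 + 399.2 = 6451.2 km = 6.4512×10⁶ m.
r₂ = 6052 + 43110 = 49162 km = 4.9162×10⁷ m.
Transfer ellipse a_t = (r₁ + r₂)/2 = 2.781×10⁷ m.
At r₁: circular v_c1 = √(μ/r₁) = 7097 m/s; transfer-periapsis v_p = √[μ(2/r₁ − 1/a_t)] = 9436 m/s.
Δv₁ = v_p − v_c1 = 2339 m/s.

Δv ≈ 2340 m/s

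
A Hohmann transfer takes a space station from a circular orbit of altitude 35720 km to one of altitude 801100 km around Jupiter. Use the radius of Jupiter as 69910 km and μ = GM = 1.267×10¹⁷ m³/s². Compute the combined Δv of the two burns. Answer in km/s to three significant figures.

Δv_total ≈ 18.1 km/s

r₁ = 69910 + 35720 = 105630 km = 1.0563×10⁸ m.
r₂ = 69910 + 801100 = 871010 km = 8.7101×10⁸ m.
Transfer ellipse a_t = (r₁ + r₂)/2 = 4.883×10⁸ m.
At r₁: circular v_c1 = √(μ/r₁) = 34630 m/s; transfer-perijove v_p = √[μ(2/r₁ − 1/a_t)] = 46250 m/s.
Δv₁ = v_p − v_c1 = 11620 m/s.
At r₂: circular v_c2 = √(μ/r₂) = 12060 m/s; transfer-apojove v_a = √[μ(2/r₂ − 1/a_t)] = 5609 m/s.
Δv₂ = v_c2 − v_a = 6451 m/s.
Total Δv = Δv₁ + Δv₂ = 18070 m/s = 18.07 km/s.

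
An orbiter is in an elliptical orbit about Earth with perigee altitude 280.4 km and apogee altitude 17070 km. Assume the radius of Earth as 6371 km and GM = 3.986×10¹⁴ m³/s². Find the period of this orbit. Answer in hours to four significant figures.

r_p = 6371 + 280.4 = 6651.4 km = 6.6514×10⁶ m.
r_a = 6371 + 17070 = 23441 km = 2.3441×10⁷ m.
Semi-major axis a = (r_p + r_a)/2 = (6651.4 + 23441)/2 = 15046 km = 1.505×10⁷ m.
By Kepler's third law T = 2π√(a³/μ) = 2π × 2.923×10³ = 1.837×10⁴ s.
= 5.102 hours.

T ≈ 5.102 hours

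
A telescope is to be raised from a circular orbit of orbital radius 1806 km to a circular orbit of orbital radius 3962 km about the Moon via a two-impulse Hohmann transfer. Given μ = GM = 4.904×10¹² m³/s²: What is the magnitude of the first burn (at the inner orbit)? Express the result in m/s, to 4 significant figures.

Δv ≈ 283.6 m/s

r₁ = 1806 km = 1.806×10⁶ m.
r₂ = 3962 km = 3.962×10⁶ m.
Transfer ellipse a_t = (r₁ + r₂)/2 = 2.884×10⁶ m.
At r₁: circular v_c1 = √(μ/r₁) = 1648 m/s; transfer-perilune v_p = √[μ(2/r₁ − 1/a_t)] = 1931 m/s.
Δv₁ = v_p − v_c1 = 283.6 m/s.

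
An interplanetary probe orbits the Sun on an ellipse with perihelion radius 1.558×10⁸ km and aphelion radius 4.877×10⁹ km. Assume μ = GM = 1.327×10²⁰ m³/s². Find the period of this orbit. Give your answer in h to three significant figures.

Semi-major axis a = (r_p + r_a)/2 = (1.5580×10⁸ + 4.8770×10⁹)/2 = 2.5164×10⁹ km = 2.516×10¹² m.
By Kepler's third law T = 2π√(a³/μ) = 2π × 3.465×10⁸ = 2.177×10⁹ s.
= 6.048×10⁵ h.

T ≈ 605000 h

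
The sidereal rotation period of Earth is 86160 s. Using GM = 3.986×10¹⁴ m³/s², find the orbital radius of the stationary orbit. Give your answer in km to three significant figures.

r_sync ≈ 42200 km

A synchronous orbit has period T, so by Kepler's third law a = (μT²/4π²)^(1/3).
μT²/4π² = 3.986×10¹⁴ × (8.616×10⁴)² / 39.48 = 7.495×10²² m³.
a = 4.216×10⁷ m = 42163 km.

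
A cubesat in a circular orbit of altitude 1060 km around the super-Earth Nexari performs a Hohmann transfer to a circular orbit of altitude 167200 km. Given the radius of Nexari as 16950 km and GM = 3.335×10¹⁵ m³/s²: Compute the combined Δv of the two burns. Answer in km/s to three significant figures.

Δv_total ≈ 7.22 km/s

r₁ = 16950 + 1060 = 18010 km = 1.8010×10⁷ m.
r₂ = 16950 + 167200 = 184150 km = 1.8415×10⁸ m.
Transfer ellipse a_t = (r₁ + r₂)/2 = 1.011×10⁸ m.
At r₁: circular v_c1 = √(μ/r₁) = 13610 m/s; transfer-periapsis v_p = √[μ(2/r₁ − 1/a_t)] = 18370 m/s.
Δv₁ = v_p − v_c1 = 4759 m/s.
At r₂: circular v_c2 = √(μ/r₂) = 4256 m/s; transfer-apoapsis v_a = √[μ(2/r₂ − 1/a_t)] = 1796 m/s.
Δv₂ = v_c2 − v_a = 2459 m/s.
Total Δv = Δv₁ + Δv₂ = 7219 m/s = 7.219 km/s.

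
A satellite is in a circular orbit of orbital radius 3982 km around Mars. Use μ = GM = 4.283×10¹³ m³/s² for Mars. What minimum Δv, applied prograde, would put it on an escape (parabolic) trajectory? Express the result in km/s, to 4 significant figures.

r = 3982 km = 3.982×10⁶ m.
Circular speed v_c = √(μ/r) = 3280 m/s.
Escape speed v_esc = √(2μ/r) = √2 × v_c = 4638 m/s.
Δv = v_esc − v_c = 1358 m/s = 1.358 km/s.

Δv ≈ 1.358 km/s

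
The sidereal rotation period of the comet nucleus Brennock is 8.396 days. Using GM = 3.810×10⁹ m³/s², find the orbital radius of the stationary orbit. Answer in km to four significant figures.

T = 8.396 days = 7.254×10⁵ s.
A synchronous orbit has period T, so by Kepler's third law a = (μT²/4π²)^(1/3).
μT²/4π² = 3.810×10⁹ × (7.254×10⁵)² / 39.48 = 5.079×10¹⁹ m³.
a = 3.703×10⁶ m = 3703.2 km.

r_sync ≈ 3703 km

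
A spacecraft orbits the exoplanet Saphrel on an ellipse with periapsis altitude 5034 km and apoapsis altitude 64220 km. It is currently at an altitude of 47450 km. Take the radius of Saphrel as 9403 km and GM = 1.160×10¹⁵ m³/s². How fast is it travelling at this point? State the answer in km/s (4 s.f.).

r_p = 9403 + 5034 = 14437 km = 1.4437×10⁷ m.
r_a = 9403 + 64220 = 73623 km = 7.3623×10⁷ m.
r = 9403 + 47450 = 56853 km = 5.685×10⁷ m.
Semi-major axis a = (r_p + r_a)/2 = 44030 km = 4.403×10⁷ m.
Vis-viva: v² = μ(2/r − 1/a) = 1.160×10¹⁵ × (3.518×10⁻⁸ − 2.271×10⁻⁸) = 1.446×10⁷ m²/s².
v = 3803 m/s = 3.803 km/s.

v ≈ 3.803 km/s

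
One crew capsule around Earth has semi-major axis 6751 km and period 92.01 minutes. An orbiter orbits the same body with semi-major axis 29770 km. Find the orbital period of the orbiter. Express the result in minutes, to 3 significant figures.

Kepler's third law: T² ∝ a³, so T₂ = T₁ (a₂/a₁)^(3/2).
a₂/a₁ = 4.410, (a₂/a₁)^(3/2) = 9.260.
T₂ = 92.01 × 9.260 = 852.0 minutes.

T₂ ≈ 852 minutes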